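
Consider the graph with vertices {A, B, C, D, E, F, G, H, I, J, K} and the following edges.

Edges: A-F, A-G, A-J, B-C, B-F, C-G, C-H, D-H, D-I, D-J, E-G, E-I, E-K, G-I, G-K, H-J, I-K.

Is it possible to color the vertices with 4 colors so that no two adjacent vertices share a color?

The chromatic number is 4. E, G, I, K form a clique, so at least 4 colors are needed.
4 colors suffice: A=2, B=3, C=2, D=3, E=3, F=1, G=1, H=1, I=2, J=4, K=4.
That is already a proper 4-coloring.

Yes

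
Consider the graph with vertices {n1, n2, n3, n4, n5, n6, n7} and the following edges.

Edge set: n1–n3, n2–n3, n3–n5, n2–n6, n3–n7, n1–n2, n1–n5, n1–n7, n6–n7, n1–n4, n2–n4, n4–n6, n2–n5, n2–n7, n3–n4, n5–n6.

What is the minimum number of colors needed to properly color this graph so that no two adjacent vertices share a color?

n1, n2, n3, n4 form a clique, so at least 4 colors are needed.
4 colors suffice: color 1 → {n2}; color 2 → {n1, n6}; color 3 → {n3}; color 4 → {n4, n5, n7}. No two adjacent vertices share a color.

4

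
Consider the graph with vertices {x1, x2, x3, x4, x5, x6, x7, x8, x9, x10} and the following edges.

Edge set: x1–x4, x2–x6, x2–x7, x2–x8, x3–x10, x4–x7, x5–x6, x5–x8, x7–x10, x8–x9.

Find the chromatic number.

x5 and x6 are adjacent, so at least 2 colors are needed.
2 colors suffice: color 1 → {x1, x3, x6, x7, x8}; color 2 → {x2, x4, x5, x9, x10}. Every edge joins two different colors.

2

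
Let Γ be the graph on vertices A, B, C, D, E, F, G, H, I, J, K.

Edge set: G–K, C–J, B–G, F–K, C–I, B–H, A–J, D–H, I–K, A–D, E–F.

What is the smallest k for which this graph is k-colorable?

3

The cycle A-J-C-I-K-G-B-H-D-A has odd length 9, so it cannot be 2-colored; at least 3 colors are needed.
One proper 3-coloring: A=2, B=3, C=3, D=3, E=1, F=2, G=2, H=1, I=2, J=1, K=1. Each edge has distinct colors on its endpoints.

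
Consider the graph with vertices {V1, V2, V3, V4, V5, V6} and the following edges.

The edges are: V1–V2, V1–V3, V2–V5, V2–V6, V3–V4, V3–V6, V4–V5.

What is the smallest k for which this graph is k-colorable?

3

The cycle V5-V4-V3-V6-V2-V5 has odd length 5, so it cannot be 2-colored; at least 3 colors are needed.
One proper 3-coloring: V1=2, V2=1, V3=1, V4=2, V5=3, V6=2. Every edge joins two different colors.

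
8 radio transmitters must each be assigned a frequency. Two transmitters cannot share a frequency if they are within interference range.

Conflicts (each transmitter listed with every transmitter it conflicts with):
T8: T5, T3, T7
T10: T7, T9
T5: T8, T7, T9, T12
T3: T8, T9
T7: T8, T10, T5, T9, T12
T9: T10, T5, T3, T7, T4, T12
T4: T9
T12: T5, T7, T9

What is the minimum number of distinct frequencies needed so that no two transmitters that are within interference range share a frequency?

4

T5, T7, T9, T12 pairwise conflict, so at least 4 frequencies are needed.
4 frequencies suffice: frequency 1 → {T8, T9}; frequency 2 → {T3, T7, T4}; frequency 3 → {T10, T5}; frequency 4 → {T12}. Each listed conflict is separated.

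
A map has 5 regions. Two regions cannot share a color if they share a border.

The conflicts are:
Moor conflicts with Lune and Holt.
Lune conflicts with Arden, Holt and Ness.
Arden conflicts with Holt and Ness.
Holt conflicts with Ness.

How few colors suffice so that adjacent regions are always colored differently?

Lune, Arden, Holt, Ness pairwise conflict, so at least 4 colors are needed.
One proper 4-coloring: Moor=3, Lune=2, Arden=4, Holt=1, Ness=3. Every pair that conflicts lands in different colors.

4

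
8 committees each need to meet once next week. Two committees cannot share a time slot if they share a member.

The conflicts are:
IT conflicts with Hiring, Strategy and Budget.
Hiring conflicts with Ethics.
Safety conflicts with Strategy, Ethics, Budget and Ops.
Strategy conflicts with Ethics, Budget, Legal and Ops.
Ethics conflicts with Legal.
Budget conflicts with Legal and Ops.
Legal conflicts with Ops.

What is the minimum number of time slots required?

4

Strategy, Budget, Legal, Ops pairwise conflict, so at least 4 time slots are needed.
4 time slots suffice: IT=3, Hiring=1, Safety=3, Strategy=1, Ethics=2, Budget=2, Legal=3, Ops=4. Every pair that conflicts lands in different time slots.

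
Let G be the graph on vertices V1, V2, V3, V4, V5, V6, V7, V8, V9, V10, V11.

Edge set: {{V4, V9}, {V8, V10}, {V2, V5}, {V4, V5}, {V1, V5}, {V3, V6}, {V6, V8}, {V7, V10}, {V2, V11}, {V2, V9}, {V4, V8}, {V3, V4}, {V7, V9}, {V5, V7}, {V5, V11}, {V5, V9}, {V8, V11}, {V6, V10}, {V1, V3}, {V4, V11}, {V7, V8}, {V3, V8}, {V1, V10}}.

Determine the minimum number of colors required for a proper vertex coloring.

V2, V5, V11 are pairwise adjacent, so at least 3 colors are needed.
3 colors suffice: color red → {V5, V8}; color blue → {V1, V2, V4, V6, V7}; color green → {V3, V9, V10, V11}. Each edge has distinct colors on its endpoints.

3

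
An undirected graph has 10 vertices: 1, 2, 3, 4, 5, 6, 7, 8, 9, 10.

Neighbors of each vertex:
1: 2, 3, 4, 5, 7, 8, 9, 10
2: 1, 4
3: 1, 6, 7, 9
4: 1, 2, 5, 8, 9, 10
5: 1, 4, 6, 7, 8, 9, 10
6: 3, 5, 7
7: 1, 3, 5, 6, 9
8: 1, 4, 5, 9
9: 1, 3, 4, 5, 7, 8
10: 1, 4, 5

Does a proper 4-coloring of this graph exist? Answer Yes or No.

No

1, 4, 5, 8, 9 are mutually adjacent (a clique of size 5), so at least 5 colors are needed.
So 4 colors are not enough.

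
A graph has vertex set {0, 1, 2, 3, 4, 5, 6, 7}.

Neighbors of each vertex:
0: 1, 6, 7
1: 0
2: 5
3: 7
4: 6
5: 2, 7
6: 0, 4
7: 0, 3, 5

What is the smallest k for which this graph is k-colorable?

2

0 and 1 are adjacent, so at least 2 colors are needed.
2 colors suffice: color a → {1, 2, 6, 7}; color b → {0, 3, 4, 5}. Every edge joins two different colors.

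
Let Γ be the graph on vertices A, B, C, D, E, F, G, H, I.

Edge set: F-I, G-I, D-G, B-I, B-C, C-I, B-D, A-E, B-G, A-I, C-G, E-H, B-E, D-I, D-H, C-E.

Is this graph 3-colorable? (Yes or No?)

No

B, C, G, I form a clique, so at least 4 colors are needed.
So 3 colors are not enough.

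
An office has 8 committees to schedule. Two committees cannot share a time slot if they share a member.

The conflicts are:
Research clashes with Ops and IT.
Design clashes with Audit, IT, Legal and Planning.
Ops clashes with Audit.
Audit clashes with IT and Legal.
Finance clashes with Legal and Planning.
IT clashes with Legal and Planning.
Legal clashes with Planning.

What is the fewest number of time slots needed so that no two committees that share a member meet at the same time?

4

Design, IT, Legal, Planning pairwise conflict, so at least 4 time slots are needed.
4 time slots suffice: Research=2, Design=4, Ops=1, Audit=3, Finance=1, IT=1, Legal=2, Planning=3. No two conflicting committees share a time slot.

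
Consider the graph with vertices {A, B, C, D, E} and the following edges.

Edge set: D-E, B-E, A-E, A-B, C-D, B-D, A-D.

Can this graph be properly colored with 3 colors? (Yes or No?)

A, B, D, E are pairwise adjacent (a clique of size 4), so at least 4 colors are needed.
So 3 colors are not enough.

No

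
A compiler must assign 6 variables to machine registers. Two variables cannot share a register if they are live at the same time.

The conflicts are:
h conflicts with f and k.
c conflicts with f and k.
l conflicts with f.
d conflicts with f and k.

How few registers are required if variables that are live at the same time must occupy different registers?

2

d and f conflict, so at least 2 registers are needed.
2 registers suffice: register 1 → {f, k}; register 2 → {h, c, l, d}. Every pair that conflicts lands in different registers.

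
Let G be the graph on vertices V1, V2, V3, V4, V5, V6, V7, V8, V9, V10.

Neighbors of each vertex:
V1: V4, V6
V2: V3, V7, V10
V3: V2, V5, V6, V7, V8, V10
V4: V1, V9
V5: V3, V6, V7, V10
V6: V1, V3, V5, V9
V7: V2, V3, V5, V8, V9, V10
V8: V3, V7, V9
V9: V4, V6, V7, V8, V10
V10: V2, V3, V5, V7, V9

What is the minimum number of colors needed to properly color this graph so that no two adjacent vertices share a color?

4

V3, V5, V7, V10 are mutually adjacent (a clique of size 4), so at least 4 colors are needed.
4 colors suffice: color 1 → {V1, V3, V9}; color 2 → {V4, V6, V7}; color 3 → {V8, V10}; color 4 → {V2, V5}. No two adjacent vertices share a color.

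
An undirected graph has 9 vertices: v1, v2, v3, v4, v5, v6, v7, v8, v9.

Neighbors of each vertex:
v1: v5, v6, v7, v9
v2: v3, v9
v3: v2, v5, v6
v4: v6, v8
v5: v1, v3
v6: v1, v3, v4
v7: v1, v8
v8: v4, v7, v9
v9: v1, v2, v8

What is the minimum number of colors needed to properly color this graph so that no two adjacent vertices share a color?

The cycle v1-v9-v2-v3-v5-v1 has odd length 5, so it cannot be 2-colored; at least 3 colors are needed.
3 colors suffice: color red → {v1, v3, v8}; color blue → {v5, v6, v7, v9}; color green → {v2, v4}. Each edge has distinct colors on its endpoints.

3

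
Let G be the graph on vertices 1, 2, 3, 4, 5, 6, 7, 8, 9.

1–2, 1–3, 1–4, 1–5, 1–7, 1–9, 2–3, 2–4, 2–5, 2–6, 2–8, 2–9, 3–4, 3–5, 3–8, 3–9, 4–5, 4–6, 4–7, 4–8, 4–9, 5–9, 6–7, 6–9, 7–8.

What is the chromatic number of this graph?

1, 2, 3, 4, 5, 9 form a clique, so at least 6 colors are needed.
6 colors suffice: 1=e, 2=b, 3=d, 4=a, 5=f, 6=d, 7=b, 8=c, 9=c. Every edge joins two different colors.

6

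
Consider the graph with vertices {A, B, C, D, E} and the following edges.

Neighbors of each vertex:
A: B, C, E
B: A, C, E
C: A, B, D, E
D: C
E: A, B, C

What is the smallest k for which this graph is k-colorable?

4

A, B, C, E form a clique, so at least 4 colors are needed.
A valid assignment using 4 colors: A=3, B=2, C=1, D=2, E=4. Every edge joins two different colors.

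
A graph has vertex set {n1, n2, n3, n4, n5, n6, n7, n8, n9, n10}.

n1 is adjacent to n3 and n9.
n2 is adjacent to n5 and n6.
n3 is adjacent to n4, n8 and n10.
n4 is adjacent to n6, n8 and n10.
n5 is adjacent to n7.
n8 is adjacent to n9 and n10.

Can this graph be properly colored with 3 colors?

n3, n4, n8, n10 are mutually adjacent (a clique of size 4), so at least 4 colors are needed.
So 3 colors are not enough.

No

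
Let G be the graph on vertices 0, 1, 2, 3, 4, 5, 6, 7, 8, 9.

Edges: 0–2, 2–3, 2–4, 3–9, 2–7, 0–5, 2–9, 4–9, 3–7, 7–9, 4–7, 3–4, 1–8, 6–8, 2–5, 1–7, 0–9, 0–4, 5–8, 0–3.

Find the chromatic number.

2, 3, 4, 7, 9 form a clique, so at least 5 colors are needed.
One proper 5-coloring: 0=yellow, 1=blue, 2=red, 3=blue, 4=green, 5=blue, 6=blue, 7=yellow, 8=red, 9=purple. Each edge has distinct colors on its endpoints.

5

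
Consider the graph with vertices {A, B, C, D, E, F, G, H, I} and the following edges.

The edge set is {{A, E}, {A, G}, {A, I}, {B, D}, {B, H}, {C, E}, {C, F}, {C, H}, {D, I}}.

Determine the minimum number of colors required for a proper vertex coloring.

3

The cycle E-A-I-D-B-H-C-E has odd length 7, so it cannot be 2-colored; at least 3 colors are needed.
3 colors suffice: A=red, B=green, C=red, D=red, E=blue, F=blue, G=blue, H=blue, I=blue. Each edge has distinct colors on its endpoints.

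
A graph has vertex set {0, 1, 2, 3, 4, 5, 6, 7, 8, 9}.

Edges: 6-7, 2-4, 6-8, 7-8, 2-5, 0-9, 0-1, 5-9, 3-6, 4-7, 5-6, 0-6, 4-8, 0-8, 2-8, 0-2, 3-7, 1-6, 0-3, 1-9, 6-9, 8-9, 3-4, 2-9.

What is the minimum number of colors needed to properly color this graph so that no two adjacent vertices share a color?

0, 6, 8, 9 are pairwise adjacent (a clique of size 4), so at least 4 colors are needed.
4 colors suffice: color red → {2, 6}; color blue → {0, 4, 5}; color green → {1, 3, 8}; color yellow → {7, 9}. Every edge joins two different colors.

4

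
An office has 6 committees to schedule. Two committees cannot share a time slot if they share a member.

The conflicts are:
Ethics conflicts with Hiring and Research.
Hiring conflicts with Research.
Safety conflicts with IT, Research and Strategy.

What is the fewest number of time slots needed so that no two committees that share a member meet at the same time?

Ethics, Hiring, Research all conflict with each other, so at least 3 time slots are needed.
A valid assignment using 3 time slots: Ethics=2, Hiring=3, Safety=2, IT=1, Research=1, Strategy=1. Every pair that conflicts lands in different time slots.

3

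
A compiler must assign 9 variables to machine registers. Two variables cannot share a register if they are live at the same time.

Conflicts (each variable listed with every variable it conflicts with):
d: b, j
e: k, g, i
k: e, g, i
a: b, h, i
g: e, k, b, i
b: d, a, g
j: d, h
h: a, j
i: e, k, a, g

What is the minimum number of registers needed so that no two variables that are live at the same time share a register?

e, k, g, i all conflict with each other, so at least 4 registers are needed.
4 registers suffice: register 1 → {b, h, i}; register 2 → {d, a, g}; register 3 → {e, j}; register 4 → {k}. Every pair that conflicts lands in different registers.

4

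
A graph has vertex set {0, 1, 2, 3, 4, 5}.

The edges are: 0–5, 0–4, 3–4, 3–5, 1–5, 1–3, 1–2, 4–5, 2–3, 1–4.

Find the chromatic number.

1, 3, 4, 5 are mutually adjacent (a clique of size 4), so at least 4 colors are needed.
4 colors suffice: color red → {0, 1}; color blue → {2, 4}; color green → {3}; color yellow → {5}. No two adjacent vertices share a color.

4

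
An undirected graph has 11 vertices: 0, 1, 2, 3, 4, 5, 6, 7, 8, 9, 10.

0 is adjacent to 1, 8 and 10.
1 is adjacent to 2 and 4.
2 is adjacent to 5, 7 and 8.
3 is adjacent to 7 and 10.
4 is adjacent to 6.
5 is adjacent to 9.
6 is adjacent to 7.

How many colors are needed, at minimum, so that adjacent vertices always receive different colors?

3

The cycle 4-1-2-7-6-4 has odd length 5, so it cannot be 2-colored; at least 3 colors are needed.
A valid assignment using 3 colors: 0=red, 1=blue, 2=red, 3=red, 4=red, 5=blue, 6=green, 7=blue, 8=blue, 9=red, 10=blue. Every edge joins two different colors.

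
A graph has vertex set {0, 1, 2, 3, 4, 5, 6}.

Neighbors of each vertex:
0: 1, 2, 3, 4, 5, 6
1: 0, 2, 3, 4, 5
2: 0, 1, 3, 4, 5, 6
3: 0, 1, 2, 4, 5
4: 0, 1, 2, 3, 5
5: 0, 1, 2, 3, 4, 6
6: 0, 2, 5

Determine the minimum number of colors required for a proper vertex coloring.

6

0, 1, 2, 3, 4, 5 are mutually adjacent (a clique of size 6), so at least 6 colors are needed.
A valid assignment using 6 colors: 0=b, 1=d, 2=a, 3=e, 4=f, 5=c, 6=d. No two adjacent vertices share a color.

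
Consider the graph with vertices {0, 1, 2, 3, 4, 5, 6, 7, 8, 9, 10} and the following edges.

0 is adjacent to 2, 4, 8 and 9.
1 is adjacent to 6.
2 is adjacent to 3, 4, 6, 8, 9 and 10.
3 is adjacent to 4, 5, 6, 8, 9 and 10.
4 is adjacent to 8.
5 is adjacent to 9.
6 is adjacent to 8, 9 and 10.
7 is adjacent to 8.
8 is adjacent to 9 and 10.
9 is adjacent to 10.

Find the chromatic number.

2, 3, 6, 8, 9, 10 are mutually adjacent (a clique of size 6), so at least 6 colors are needed.
One proper 6-coloring: 0=green, 1=red, 2=yellow, 3=green, 4=blue, 5=red, 6=purple, 7=blue, 8=red, 9=blue, 10=orange. Each edge has distinct colors on its endpoints.

6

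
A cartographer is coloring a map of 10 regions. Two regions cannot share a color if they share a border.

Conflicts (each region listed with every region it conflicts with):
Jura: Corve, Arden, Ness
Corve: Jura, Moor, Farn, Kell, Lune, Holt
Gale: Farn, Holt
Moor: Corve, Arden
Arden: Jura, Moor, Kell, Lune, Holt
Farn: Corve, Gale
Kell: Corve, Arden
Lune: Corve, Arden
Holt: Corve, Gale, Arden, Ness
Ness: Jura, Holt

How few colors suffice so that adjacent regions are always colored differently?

2

Holt and Ness conflict, so at least 2 colors are needed.
2 colors suffice: color 1 → {Corve, Gale, Arden, Ness}; color 2 → {Jura, Moor, Farn, Kell, Lune, Holt}. No two conflicting regions share a color.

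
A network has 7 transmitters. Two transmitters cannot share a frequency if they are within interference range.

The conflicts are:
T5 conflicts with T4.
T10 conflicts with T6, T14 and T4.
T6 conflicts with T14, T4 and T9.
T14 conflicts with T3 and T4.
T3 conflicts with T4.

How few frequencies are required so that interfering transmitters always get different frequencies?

4

T10, T6, T14, T4 are mutually in conflict, so at least 4 frequencies are needed.
Using 4 frequencies: T5=2, T10=4, T6=2, T14=3, T3=2, T4=1, T9=1. Each listed conflict is separated.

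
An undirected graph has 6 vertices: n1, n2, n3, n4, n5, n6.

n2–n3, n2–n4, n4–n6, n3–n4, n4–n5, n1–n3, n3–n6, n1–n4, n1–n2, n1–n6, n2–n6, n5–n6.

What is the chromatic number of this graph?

n1, n2, n3, n4, n6 are pairwise adjacent (a clique of size 5), so at least 5 colors are needed.
5 colors suffice: color 1 → {n4}; color 2 → {n6}; color 3 → {n2, n5}; color 4 → {n3}; color 5 → {n1}. Every edge joins two different colors.

5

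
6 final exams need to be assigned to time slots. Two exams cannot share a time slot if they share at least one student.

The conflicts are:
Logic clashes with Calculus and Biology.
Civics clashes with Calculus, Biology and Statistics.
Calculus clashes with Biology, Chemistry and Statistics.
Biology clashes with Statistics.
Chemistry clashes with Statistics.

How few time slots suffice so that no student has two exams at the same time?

4

Civics, Calculus, Biology, Statistics pairwise conflict, so at least 4 time slots are needed.
4 time slots suffice: time slot 1 → {Calculus}; time slot 2 → {Biology, Chemistry}; time slot 3 → {Logic, Statistics}; time slot 4 → {Civics}. No two conflicting exams share a time slot.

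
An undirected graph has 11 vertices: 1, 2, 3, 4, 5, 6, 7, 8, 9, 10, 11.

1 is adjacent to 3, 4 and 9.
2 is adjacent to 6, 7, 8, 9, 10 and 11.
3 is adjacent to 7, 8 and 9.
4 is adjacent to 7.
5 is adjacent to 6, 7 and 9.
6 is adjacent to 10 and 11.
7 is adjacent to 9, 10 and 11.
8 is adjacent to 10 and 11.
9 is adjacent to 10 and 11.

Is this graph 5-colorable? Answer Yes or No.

Yes

The chromatic number is 4. 2, 7, 9, 10 are pairwise adjacent (a clique of size 4), so at least 4 colors are needed.
One proper 4-coloring: 1=b, 2=c, 3=c, 4=a, 5=c, 6=a, 7=b, 8=a, 9=a, 10=d, 11=d.
Since 5 ≥ 4, a proper 5-coloring certainly exists.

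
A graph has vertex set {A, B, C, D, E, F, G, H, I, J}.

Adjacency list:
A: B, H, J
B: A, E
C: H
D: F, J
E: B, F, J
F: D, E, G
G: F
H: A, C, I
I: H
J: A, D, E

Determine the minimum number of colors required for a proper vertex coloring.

C and H are adjacent, so at least 2 colors are needed.
2 colors suffice: color red → {B, F, H, J}; color blue → {A, C, D, E, G, I}. Each edge has distinct colors on its endpoints.

2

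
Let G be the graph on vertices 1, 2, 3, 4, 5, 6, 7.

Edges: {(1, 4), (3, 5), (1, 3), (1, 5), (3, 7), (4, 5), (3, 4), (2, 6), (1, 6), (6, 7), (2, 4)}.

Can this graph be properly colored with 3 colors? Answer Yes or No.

1, 3, 4, 5 are mutually adjacent (a clique of size 4), so at least 4 colors are needed.
So 3 colors are not enough.

No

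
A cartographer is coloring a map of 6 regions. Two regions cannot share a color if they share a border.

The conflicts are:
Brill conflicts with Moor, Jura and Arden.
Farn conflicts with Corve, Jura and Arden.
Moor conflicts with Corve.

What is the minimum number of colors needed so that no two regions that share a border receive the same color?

3

The cycle Corve-Moor-Brill-Jura-Farn-Corve has odd length 5, so it cannot be 2-colored; at least 3 colors are needed.
3 colors suffice: Brill=1, Farn=1, Moor=2, Corve=3, Jura=2, Arden=2. No two conflicting regions share a color.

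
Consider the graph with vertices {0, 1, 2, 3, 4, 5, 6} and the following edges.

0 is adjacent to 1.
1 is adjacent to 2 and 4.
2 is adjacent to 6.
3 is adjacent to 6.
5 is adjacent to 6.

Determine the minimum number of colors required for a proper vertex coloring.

0 and 1 are adjacent, so at least 2 colors are needed.
2 colors suffice: color a → {1, 6}; color b → {0, 2, 3, 4, 5}. No two adjacent vertices share a color.

2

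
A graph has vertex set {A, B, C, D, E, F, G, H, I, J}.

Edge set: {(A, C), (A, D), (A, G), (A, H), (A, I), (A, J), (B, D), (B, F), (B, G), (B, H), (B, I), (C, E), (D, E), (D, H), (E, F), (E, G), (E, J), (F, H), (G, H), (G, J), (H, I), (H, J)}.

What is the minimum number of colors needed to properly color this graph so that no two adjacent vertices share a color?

4

A, G, H, J form a clique, so at least 4 colors are needed.
A valid assignment using 4 colors: A=blue, B=blue, C=green, D=green, E=red, F=green, G=green, H=red, I=green, J=yellow. Each edge has distinct colors on its endpoints.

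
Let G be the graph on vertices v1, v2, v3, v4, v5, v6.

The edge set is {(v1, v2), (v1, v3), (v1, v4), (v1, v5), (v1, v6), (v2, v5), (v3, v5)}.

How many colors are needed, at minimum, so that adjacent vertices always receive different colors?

3

v1, v2, v5 are pairwise adjacent, so at least 3 colors are needed.
3 colors suffice: color 1 → {v1}; color 2 → {v4, v5, v6}; color 3 → {v2, v3}. No two adjacent vertices share a color.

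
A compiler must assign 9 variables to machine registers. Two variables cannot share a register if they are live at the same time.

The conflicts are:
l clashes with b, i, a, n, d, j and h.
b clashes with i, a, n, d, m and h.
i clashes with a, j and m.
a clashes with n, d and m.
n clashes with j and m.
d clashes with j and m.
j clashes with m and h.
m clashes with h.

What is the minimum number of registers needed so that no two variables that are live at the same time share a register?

4

b, a, n, m all conflict with each other, so at least 4 registers are needed.
Using 4 registers: l=1, b=2, i=4, a=3, n=4, d=4, j=2, m=1, h=3. Each listed conflict is separated.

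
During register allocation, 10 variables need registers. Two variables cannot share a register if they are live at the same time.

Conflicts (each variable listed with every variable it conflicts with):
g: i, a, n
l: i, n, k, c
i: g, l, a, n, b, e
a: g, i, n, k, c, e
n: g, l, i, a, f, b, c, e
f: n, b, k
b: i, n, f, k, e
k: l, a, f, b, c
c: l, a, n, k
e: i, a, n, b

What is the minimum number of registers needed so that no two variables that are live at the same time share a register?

4

i, n, b, e all conflict with each other, so at least 4 registers are needed.
4 registers suffice: g=4, l=3, i=2, a=3, n=1, f=2, b=3, k=1, c=2, e=4. No two conflicting variables share a register.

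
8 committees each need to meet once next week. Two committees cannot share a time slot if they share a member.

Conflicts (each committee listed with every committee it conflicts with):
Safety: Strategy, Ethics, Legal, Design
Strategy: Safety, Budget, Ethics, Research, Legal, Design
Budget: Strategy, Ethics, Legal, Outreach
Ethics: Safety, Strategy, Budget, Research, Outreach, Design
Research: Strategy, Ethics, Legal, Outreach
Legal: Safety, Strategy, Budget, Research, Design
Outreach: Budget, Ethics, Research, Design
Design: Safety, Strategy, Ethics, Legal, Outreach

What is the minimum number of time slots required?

Safety, Strategy, Ethics, Design are mutually in conflict, so at least 4 time slots are needed.
A valid assignment using 4 time slots: Safety=4, Strategy=1, Budget=3, Ethics=2, Research=3, Legal=2, Outreach=1, Design=3. Each listed conflict is separated.

4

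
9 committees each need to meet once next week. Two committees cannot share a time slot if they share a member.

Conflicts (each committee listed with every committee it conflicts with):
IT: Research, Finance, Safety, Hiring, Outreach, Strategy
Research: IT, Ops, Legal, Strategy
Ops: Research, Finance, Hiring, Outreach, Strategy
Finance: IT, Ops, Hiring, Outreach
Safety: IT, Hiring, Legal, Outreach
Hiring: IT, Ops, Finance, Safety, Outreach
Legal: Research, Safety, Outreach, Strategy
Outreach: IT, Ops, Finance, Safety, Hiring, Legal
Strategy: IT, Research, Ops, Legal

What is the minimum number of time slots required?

4

IT, Finance, Hiring, Outreach all conflict with each other, so at least 4 time slots are needed.
4 time slots suffice: IT=1, Research=3, Ops=1, Finance=4, Safety=4, Hiring=3, Legal=1, Outreach=2, Strategy=2. Each listed conflict is separated.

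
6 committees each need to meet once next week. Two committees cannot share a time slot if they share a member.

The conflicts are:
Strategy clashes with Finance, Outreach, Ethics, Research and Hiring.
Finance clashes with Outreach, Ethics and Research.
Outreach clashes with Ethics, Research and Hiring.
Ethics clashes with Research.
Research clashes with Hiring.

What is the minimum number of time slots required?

5

Strategy, Finance, Outreach, Ethics, Research all conflict with each other, so at least 5 time slots are needed.
A valid assignment using 5 time slots: Strategy=3, Finance=5, Outreach=2, Ethics=4, Research=1, Hiring=4. Each listed conflict is separated.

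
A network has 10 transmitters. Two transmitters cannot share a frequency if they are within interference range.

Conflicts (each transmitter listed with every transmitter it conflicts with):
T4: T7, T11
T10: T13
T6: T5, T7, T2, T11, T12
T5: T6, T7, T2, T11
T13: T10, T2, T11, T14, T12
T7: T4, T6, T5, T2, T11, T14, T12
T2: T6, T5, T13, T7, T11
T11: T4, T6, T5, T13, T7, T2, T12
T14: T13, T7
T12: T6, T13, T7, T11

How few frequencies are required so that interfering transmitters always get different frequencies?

5

T6, T5, T7, T2, T11 pairwise conflict, so at least 5 frequencies are needed.
5 frequencies suffice: frequency 1 → {T10, T11, T14}; frequency 2 → {T13, T7}; frequency 3 → {T4, T6}; frequency 4 → {T2, T12}; frequency 5 → {T5}. Each listed conflict is separated.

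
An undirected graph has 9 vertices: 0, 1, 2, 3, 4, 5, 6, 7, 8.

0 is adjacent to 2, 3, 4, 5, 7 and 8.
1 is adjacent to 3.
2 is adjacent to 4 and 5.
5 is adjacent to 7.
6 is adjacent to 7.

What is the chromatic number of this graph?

0, 5, 7 are pairwise adjacent, so at least 3 colors are needed.
3 colors suffice: 0=a, 1=a, 2=b, 3=b, 4=c, 5=c, 6=a, 7=b, 8=b. No two adjacent vertices share a color.

3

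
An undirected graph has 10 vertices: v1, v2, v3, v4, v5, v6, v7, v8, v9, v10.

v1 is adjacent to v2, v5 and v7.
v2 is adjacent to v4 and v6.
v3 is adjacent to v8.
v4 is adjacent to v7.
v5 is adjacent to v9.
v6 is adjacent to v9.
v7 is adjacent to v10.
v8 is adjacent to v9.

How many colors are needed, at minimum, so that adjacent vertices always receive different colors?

3

The cycle v9-v5-v1-v2-v6-v9 has odd length 5, so it cannot be 2-colored; at least 3 colors are needed.
One proper 3-coloring: v1=R, v2=B, v3=R, v4=R, v5=B, v6=G, v7=B, v8=B, v9=R, v10=R. Each edge has distinct colors on its endpoints.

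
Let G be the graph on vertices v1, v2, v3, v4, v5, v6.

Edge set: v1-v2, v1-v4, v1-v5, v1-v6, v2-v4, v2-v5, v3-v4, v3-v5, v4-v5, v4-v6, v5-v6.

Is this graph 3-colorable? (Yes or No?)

No

v1, v4, v5, v6 are pairwise adjacent (a clique of size 4), so at least 4 colors are needed.
So 3 colors are not enough.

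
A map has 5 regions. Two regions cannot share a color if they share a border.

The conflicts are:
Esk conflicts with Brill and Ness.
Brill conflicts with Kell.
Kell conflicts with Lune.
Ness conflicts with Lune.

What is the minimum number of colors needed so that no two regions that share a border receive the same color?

The cycle Lune-Ness-Esk-Brill-Kell-Lune has odd length 5, so it cannot be 2-colored; at least 3 colors are needed.
3 colors suffice: Esk=1, Brill=2, Kell=3, Ness=2, Lune=1. No two conflicting regions share a color.

3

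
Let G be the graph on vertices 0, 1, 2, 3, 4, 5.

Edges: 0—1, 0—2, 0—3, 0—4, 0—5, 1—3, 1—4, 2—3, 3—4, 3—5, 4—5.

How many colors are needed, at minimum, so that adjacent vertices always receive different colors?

0, 1, 3, 4 form a clique, so at least 4 colors are needed.
4 colors suffice: color red → {0}; color blue → {3}; color green → {2, 4}; color yellow → {1, 5}. Each edge has distinct colors on its endpoints.

4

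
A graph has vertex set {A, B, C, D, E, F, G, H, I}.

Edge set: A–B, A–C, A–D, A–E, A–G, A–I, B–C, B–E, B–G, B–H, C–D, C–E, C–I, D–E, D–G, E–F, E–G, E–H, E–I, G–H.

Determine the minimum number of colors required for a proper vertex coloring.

A, C, E, I are mutually adjacent (a clique of size 4), so at least 4 colors are needed.
One proper 4-coloring: A=2, B=3, C=4, D=3, E=1, F=2, G=4, H=2, I=3. No two adjacent vertices share a color.

4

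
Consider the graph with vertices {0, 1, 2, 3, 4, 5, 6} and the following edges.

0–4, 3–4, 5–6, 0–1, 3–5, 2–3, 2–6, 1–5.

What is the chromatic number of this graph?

3

The cycle 0-4-3-5-1-0 has odd length 5, so it cannot be 2-colored; at least 3 colors are needed.
One proper 3-coloring: 0=green, 1=red, 2=blue, 3=red, 4=blue, 5=blue, 6=red. No two adjacent vertices share a color.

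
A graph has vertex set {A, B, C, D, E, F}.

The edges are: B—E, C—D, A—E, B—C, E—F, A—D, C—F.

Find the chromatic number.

3

The cycle E-F-C-D-A-E has odd length 5, so it cannot be 2-colored; at least 3 colors are needed.
One proper 3-coloring: A=2, B=2, C=1, D=3, E=1, F=2. Each edge has distinct colors on its endpoints.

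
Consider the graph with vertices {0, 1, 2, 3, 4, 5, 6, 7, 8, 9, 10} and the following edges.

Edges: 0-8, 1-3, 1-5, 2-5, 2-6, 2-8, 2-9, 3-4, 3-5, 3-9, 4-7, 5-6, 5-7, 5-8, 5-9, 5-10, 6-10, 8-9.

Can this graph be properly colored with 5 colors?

Yes

The chromatic number is 4. 2, 5, 8, 9 are mutually adjacent (a clique of size 4), so at least 4 colors are needed.
4 colors suffice: color red → {0, 4, 5}; color blue → {1, 6, 7, 9}; color green → {2, 3, 10}; color yellow → {8}.
Since 5 ≥ 4, a proper 5-coloring certainly exists.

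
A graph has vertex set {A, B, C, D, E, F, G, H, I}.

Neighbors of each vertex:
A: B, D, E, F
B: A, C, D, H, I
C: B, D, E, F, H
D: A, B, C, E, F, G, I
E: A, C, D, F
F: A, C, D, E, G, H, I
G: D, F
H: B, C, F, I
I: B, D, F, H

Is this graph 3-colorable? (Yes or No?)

A, D, E, F are mutually adjacent (a clique of size 4), so at least 4 colors are needed.
So 3 colors are not enough.

No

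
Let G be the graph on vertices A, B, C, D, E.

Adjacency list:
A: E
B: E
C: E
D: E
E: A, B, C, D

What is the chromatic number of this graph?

C and E are adjacent, so at least 2 colors are needed.
2 colors suffice: color red → {E}; color blue → {A, B, C, D}. No two adjacent vertices share a color.

2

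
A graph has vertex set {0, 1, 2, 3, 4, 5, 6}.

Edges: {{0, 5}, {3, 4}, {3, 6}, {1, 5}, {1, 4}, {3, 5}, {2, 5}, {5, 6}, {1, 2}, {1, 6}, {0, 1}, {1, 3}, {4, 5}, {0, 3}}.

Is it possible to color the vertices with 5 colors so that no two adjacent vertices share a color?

Yes

The chromatic number is 4. 1, 3, 4, 5 form a clique, so at least 4 colors are needed.
A valid assignment using 4 colors: 0=yellow, 1=blue, 2=green, 3=green, 4=yellow, 5=red, 6=yellow.
Since 5 ≥ 4, a proper 5-coloring certainly exists.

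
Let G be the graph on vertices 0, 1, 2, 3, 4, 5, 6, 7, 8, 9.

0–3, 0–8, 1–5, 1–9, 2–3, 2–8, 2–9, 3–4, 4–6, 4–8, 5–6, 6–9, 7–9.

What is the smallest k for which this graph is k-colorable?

The cycle 9-2-3-4-6-9 has odd length 5, so it cannot be 2-colored; at least 3 colors are needed.
3 colors suffice: color red → {3, 5, 8, 9}; color blue → {0, 1, 2, 6, 7}; color green → {4}. No two adjacent vertices share a color.

3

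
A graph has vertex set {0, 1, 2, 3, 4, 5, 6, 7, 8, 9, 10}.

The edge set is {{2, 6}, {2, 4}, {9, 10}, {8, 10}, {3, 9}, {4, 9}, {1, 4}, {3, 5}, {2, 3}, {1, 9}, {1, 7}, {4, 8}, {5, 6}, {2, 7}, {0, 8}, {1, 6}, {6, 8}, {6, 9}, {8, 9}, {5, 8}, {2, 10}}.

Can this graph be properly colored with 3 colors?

Yes

The chromatic number is 3. 8, 9, 10 form a triangle, so at least 3 colors are needed.
A valid assignment using 3 colors: 0=b, 1=a, 2=a, 3=c, 4=c, 5=b, 6=c, 7=b, 8=a, 9=b, 10=c.
That is already a proper 3-coloring.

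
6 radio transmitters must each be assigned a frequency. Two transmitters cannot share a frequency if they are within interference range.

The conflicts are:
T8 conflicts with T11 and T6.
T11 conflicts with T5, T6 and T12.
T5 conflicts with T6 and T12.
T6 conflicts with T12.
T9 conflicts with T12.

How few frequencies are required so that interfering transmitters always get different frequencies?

T11, T5, T6, T12 all conflict with each other, so at least 4 frequencies are needed.
A valid assignment using 4 frequencies: T8=1, T11=3, T5=4, T6=2, T9=2, T12=1. No two conflicting transmitters share a frequency.

4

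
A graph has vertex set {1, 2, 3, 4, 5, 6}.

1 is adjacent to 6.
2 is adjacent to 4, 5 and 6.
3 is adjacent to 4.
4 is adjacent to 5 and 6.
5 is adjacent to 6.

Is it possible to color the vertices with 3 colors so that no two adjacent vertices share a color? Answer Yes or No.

2, 4, 5, 6 are pairwise adjacent (a clique of size 4), so at least 4 colors are needed.
So 3 colors are not enough.

No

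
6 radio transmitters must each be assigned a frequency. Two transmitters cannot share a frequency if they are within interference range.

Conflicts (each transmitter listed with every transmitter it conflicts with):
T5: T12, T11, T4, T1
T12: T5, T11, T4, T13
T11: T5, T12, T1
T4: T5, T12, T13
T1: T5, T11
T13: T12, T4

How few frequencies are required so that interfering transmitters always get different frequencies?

3

T12, T4, T13 pairwise conflict, so at least 3 frequencies are needed.
Using 3 frequencies: T5=2, T12=1, T11=3, T4=3, T1=1, T13=2. Each listed conflict is separated.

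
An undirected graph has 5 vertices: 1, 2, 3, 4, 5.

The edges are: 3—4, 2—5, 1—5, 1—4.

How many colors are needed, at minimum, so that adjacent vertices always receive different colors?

2

2 and 5 are adjacent, so at least 2 colors are needed.
2 colors suffice: 1=blue, 2=blue, 3=blue, 4=red, 5=red. No two adjacent vertices share a color.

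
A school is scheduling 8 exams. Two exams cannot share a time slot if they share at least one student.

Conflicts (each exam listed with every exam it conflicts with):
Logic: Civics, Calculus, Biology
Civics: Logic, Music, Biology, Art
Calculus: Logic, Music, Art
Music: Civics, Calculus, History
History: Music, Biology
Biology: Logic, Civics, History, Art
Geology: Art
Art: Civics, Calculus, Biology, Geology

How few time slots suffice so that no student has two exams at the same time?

3

Logic, Civics, Biology pairwise conflict, so at least 3 time slots are needed.
A valid assignment using 3 time slots: Logic=3, Civics=2, Calculus=1, Music=3, History=2, Biology=1, Geology=1, Art=3. No two conflicting exams share a time slot.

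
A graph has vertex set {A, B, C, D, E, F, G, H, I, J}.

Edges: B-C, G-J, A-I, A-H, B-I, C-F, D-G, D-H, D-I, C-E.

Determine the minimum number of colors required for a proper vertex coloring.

A and I are adjacent, so at least 2 colors are needed.
2 colors suffice: color 1 → {C, G, H, I}; color 2 → {A, B, D, E, F, J}. Every edge joins two different colors.

2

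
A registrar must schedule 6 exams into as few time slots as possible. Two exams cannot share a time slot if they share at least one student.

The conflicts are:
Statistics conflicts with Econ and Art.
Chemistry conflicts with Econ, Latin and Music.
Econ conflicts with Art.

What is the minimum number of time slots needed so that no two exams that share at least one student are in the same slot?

Statistics, Econ, Art all conflict with each other, so at least 3 time slots are needed.
Using 3 time slots: Statistics=3, Chemistry=2, Econ=1, Art=2, Latin=1, Music=1. Every pair that conflicts lands in different time slots.

3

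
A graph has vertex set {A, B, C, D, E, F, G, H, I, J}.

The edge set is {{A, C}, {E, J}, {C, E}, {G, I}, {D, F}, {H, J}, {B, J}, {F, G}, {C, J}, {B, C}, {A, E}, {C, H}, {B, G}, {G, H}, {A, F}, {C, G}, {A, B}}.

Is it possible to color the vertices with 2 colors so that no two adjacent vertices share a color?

No

C, E, J form a triangle, so at least 3 colors are needed.
So 2 colors are not enough.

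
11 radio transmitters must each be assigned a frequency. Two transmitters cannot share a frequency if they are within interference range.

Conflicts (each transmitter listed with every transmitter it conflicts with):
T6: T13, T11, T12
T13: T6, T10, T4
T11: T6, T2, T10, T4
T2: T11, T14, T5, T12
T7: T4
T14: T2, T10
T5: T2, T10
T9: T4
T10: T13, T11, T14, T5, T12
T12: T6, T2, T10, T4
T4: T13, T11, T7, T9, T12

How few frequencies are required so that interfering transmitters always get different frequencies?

2

T7 and T4 conflict, so at least 2 frequencies are needed.
Using 2 frequencies: T6=1, T13=2, T11=2, T2=1, T7=2, T14=2, T5=2, T9=2, T10=1, T12=2, T4=1. Every pair that conflicts lands in different frequencies.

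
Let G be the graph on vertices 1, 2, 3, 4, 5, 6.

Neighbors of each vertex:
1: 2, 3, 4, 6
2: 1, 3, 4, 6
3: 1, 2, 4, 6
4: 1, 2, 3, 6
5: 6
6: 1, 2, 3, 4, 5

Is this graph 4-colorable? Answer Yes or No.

No

1, 2, 3, 4, 6 are pairwise adjacent (a clique of size 5), so at least 5 colors are needed.
So 4 colors are not enough.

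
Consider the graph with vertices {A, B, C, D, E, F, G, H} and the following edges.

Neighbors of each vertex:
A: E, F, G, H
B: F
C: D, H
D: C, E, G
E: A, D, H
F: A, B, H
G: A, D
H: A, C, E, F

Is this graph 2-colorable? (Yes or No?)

A, F, H form a triangle, so at least 3 colors are needed.
So 2 colors are not enough.

No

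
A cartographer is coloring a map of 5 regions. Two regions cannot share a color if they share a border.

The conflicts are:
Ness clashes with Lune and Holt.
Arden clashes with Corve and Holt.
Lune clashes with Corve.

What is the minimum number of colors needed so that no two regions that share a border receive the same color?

3

The cycle Corve-Arden-Holt-Ness-Lune-Corve has odd length 5, so it cannot be 2-colored; at least 3 colors are needed.
One proper 3-coloring: Ness=2, Arden=2, Lune=1, Corve=3, Holt=1. No two conflicting regions share a color.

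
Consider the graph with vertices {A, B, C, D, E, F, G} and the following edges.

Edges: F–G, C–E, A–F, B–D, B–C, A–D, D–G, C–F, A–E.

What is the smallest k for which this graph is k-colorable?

The cycle B-D-G-F-C-B has odd length 5, so it cannot be 2-colored; at least 3 colors are needed.
3 colors suffice: A=blue, B=green, C=blue, D=red, E=red, F=red, G=blue. No two adjacent vertices share a color.

3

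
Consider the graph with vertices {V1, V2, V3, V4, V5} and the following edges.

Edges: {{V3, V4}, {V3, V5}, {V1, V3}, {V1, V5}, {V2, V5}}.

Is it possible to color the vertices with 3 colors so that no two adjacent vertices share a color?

Yes

The chromatic number is 3. V1, V3, V5 are mutually adjacent, so at least 3 colors are needed.
3 colors suffice: color red → {V4, V5}; color blue → {V2, V3}; color green → {V1}.
That is already a proper 3-coloring.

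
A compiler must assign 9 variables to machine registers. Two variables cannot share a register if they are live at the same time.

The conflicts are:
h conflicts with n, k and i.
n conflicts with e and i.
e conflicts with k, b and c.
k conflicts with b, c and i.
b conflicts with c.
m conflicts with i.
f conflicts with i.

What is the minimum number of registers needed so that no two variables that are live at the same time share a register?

4

e, k, b, c are mutually in conflict, so at least 4 registers are needed.
4 registers suffice: register 1 → {e, i}; register 2 → {n, k, m, f}; register 3 → {h, c}; register 4 → {b}. No two conflicting variables share a register.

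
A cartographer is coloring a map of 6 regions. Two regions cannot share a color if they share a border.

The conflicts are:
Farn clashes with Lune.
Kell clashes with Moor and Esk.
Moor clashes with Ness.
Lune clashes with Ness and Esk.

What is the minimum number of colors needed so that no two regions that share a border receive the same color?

3

The cycle Kell-Esk-Lune-Ness-Moor-Kell has odd length 5, so it cannot be 2-colored; at least 3 colors are needed.
3 colors suffice: color 1 → {Kell, Lune}; color 2 → {Farn, Ness, Esk}; color 3 → {Moor}. Each listed conflict is separated.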